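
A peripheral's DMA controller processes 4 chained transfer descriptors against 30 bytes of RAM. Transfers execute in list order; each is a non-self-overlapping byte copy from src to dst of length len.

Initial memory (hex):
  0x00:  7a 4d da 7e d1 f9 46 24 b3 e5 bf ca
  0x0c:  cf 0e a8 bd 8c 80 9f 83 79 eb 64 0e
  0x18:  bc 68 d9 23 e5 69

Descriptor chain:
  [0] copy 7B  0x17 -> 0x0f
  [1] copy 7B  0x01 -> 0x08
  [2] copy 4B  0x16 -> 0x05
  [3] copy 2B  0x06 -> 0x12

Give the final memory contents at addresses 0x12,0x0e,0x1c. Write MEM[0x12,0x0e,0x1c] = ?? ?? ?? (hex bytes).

[0] 0x17->0x0f len=7 : 0e bc 68 d9 23 e5 69
[1] 0x01->0x08 len=7 : 4d da 7e d1 f9 46 24
[2] 0x16->0x05 len=4 : 64 0e bc 68
[3] 0x06->0x12 len=2 : 0e bc
query mem[0x12]=0x0e, mem[0x0e]=0x24, mem[0x1c]=0xe5

MEM[0x12,0x0e,0x1c] = 0e 24 e5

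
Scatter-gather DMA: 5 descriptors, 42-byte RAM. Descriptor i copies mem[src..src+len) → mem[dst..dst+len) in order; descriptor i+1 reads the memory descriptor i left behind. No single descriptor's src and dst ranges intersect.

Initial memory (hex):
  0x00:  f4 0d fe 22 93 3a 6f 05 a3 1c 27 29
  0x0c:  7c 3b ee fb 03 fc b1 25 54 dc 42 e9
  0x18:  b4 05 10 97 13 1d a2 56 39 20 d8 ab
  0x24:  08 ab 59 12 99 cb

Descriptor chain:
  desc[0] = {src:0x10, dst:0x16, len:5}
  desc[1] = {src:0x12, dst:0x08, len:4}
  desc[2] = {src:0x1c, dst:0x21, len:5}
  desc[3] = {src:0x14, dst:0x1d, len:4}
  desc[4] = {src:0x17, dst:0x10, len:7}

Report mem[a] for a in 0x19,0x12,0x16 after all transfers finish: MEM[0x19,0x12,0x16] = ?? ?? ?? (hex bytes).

MEM[0x19,0x12,0x16] = 25 25 54

  after D0: wrote 5B at 0x16 = 03fcb12554
  after D1: wrote 4B at 0x08 = b12554dc
  after D2: wrote 5B at 0x21 = 131da25639
  after D3: wrote 4B at 0x1d = 54dc03fc
  after D4: wrote 7B at 0x10 = fcb12554971354
query mem[0x19]=0x25, mem[0x12]=0x25, mem[0x16]=0x54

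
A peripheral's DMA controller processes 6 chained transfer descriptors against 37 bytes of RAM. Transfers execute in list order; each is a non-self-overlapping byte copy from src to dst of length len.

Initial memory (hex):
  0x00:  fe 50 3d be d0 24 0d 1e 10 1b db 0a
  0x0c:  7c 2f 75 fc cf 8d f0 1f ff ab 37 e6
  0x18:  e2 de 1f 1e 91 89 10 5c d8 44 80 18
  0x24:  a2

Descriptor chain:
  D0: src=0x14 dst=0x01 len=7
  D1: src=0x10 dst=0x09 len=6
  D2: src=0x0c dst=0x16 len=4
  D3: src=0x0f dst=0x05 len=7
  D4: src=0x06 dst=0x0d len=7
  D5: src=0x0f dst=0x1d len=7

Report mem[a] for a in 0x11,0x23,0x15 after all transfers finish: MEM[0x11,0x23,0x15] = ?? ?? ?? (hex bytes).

MEM[0x11,0x23,0x15] = ff ab ab

D0: mem[0x01..0x07] <- [ff ab 37 e6 e2 de 1f]
D1: mem[0x09..0x0e] <- [cf 8d f0 1f ff ab]
D2: mem[0x16..0x19] <- [1f ff ab fc]
D3: mem[0x05..0x0b] <- [fc cf 8d f0 1f ff ab]
D4: mem[0x0d..0x13] <- [cf 8d f0 1f ff ab 1f]
D5: mem[0x1d..0x23] <- [f0 1f ff ab 1f ff ab]
query mem[0x11]=0xff, mem[0x23]=0xab, mem[0x15]=0xab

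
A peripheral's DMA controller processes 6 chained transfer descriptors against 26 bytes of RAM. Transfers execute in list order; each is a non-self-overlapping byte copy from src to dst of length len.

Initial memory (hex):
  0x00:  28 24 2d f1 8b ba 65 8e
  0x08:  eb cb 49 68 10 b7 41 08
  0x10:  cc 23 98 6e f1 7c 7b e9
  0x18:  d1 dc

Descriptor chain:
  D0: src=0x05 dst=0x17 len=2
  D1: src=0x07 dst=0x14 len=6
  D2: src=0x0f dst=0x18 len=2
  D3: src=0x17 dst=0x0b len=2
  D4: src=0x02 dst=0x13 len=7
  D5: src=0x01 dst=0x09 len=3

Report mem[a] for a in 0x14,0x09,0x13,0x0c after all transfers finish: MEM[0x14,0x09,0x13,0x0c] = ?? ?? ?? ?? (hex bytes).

MEM[0x14,0x09,0x13,0x0c] = f1 24 2d 08

D0: mem[0x17..0x18] <- [ba 65]
D1: mem[0x14..0x19] <- [8e eb cb 49 68 10]
D2: mem[0x18..0x19] <- [08 cc]
D3: mem[0x0b..0x0c] <- [49 08]
D4: mem[0x13..0x19] <- [2d f1 8b ba 65 8e eb]
D5: mem[0x09..0x0b] <- [24 2d f1]
query mem[0x14]=0xf1, mem[0x09]=0x24, mem[0x13]=0x2d, mem[0x0c]=0x08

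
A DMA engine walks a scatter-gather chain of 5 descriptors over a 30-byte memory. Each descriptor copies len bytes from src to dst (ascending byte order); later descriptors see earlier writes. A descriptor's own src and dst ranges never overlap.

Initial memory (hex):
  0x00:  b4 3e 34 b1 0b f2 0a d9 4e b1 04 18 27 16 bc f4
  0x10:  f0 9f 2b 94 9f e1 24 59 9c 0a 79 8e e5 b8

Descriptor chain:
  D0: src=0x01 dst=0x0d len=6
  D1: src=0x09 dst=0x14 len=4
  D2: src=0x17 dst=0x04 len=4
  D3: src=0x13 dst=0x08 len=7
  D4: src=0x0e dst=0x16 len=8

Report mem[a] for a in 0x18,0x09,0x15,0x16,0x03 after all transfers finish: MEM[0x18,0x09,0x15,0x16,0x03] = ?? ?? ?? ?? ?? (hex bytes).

MEM[0x18,0x09,0x15,0x16,0x03] = 0b b1 04 0a b1

#0 dst[0x0d+6] := {0x3e,0x34,0xb1,0x0b,0xf2,0x0a}
#1 dst[0x14+4] := {0xb1,0x04,0x18,0x27}
#2 dst[0x04+4] := {0x27,0x9c,0x0a,0x79}
#3 dst[0x08+7] := {0x94,0xb1,0x04,0x18,0x27,0x9c,0x0a}
#4 dst[0x16+8] := {0x0a,0xb1,0x0b,0xf2,0x0a,0x94,0xb1,0x04}
query mem[0x18]=0x0b, mem[0x09]=0xb1, mem[0x15]=0x04, mem[0x16]=0x0a, mem[0x03]=0xb1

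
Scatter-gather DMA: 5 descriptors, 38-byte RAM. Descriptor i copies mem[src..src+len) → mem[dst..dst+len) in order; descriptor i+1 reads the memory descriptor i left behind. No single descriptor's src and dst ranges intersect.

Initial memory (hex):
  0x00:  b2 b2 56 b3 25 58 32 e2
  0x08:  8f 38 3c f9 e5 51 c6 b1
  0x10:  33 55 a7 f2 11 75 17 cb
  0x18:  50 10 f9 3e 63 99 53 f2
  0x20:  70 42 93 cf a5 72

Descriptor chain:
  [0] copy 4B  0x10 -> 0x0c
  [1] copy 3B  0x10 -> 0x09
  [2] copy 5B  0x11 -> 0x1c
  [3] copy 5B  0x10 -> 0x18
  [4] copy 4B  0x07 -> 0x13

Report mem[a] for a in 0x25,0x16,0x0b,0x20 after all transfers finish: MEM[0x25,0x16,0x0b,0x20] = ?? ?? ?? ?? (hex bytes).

MEM[0x25,0x16,0x0b,0x20] = 72 55 a7 75

[0] 0x10->0x0c len=4 : 33 55 a7 f2
[1] 0x10->0x09 len=3 : 33 55 a7
[2] 0x11->0x1c len=5 : 55 a7 f2 11 75
[3] 0x10->0x18 len=5 : 33 55 a7 f2 11
[4] 0x07->0x13 len=4 : e2 8f 33 55
query mem[0x25]=0x72, mem[0x16]=0x55, mem[0x0b]=0xa7, mem[0x20]=0x75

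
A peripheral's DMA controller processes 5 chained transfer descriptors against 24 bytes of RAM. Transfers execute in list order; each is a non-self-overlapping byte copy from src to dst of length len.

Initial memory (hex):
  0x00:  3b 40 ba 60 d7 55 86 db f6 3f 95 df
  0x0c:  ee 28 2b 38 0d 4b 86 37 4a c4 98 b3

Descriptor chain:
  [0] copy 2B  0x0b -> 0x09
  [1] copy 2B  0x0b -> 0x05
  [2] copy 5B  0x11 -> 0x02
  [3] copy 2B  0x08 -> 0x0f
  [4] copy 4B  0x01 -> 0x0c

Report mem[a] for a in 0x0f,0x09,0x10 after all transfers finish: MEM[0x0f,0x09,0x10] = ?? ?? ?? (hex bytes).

MEM[0x0f,0x09,0x10] = 37 df df

D0: mem[0x09..0x0a] <- [df ee]
D1: mem[0x05..0x06] <- [df ee]
D2: mem[0x02..0x06] <- [4b 86 37 4a c4]
D3: mem[0x0f..0x10] <- [f6 df]
D4: mem[0x0c..0x0f] <- [40 4b 86 37]
query mem[0x0f]=0x37, mem[0x09]=0xdf, mem[0x10]=0xdf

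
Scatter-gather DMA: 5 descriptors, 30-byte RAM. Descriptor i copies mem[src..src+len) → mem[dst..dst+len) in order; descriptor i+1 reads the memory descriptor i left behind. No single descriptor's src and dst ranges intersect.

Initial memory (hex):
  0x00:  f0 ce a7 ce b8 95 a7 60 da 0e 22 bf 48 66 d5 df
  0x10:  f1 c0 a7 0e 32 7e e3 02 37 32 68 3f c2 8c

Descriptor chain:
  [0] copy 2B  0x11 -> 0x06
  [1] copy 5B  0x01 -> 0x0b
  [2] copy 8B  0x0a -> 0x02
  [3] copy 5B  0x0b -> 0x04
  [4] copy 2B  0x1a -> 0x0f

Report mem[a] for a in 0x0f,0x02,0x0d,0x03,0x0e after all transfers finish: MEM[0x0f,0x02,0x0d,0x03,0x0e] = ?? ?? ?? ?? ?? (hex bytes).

#0 dst[0x06+2] := {0xc0,0xa7}
#1 dst[0x0b+5] := {0xce,0xa7,0xce,0xb8,0x95}
#2 dst[0x02+8] := {0x22,0xce,0xa7,0xce,0xb8,0x95,0xf1,0xc0}
#3 dst[0x04+5] := {0xce,0xa7,0xce,0xb8,0x95}
#4 dst[0x0f+2] := {0x68,0x3f}
query mem[0x0f]=0x68, mem[0x02]=0x22, mem[0x0d]=0xce, mem[0x03]=0xce, mem[0x0e]=0xb8

MEM[0x0f,0x02,0x0d,0x03,0x0e] = 68 22 ce ce b8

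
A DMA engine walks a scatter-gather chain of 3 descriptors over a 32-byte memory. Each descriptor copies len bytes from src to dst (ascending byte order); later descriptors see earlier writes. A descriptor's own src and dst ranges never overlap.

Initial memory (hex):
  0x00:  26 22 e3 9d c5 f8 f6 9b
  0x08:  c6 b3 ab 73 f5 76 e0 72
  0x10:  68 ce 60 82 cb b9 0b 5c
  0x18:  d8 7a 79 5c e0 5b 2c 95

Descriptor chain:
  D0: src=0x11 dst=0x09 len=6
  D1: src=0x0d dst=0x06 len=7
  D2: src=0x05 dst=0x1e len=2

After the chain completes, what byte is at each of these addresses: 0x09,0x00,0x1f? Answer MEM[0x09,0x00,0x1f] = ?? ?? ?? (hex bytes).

MEM[0x09,0x00,0x1f] = 68 26 b9

  after D0: wrote 6B at 0x09 = ce6082cbb90b
  after D1: wrote 7B at 0x06 = b90b7268ce6082
  after D2: wrote 2B at 0x1e = f8b9
query mem[0x09]=0x68, mem[0x00]=0x26, mem[0x1f]=0xb9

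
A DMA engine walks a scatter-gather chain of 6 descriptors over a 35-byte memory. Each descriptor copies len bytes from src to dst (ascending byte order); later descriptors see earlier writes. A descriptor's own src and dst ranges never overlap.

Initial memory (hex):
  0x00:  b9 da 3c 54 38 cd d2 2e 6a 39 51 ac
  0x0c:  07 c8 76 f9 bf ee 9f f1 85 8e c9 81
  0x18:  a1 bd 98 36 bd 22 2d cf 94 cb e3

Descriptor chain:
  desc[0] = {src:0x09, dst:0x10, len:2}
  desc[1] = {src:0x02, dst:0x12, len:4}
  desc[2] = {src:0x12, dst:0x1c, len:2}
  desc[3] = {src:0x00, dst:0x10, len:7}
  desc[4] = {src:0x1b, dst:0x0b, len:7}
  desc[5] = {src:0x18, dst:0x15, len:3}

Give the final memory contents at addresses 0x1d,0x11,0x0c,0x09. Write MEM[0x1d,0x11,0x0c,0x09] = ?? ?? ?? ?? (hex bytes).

MEM[0x1d,0x11,0x0c,0x09] = 54 cb 3c 39

#0 dst[0x10+2] := {0x39,0x51}
#1 dst[0x12+4] := {0x3c,0x54,0x38,0xcd}
#2 dst[0x1c+2] := {0x3c,0x54}
#3 dst[0x10+7] := {0xb9,0xda,0x3c,0x54,0x38,0xcd,0xd2}
#4 dst[0x0b+7] := {0x36,0x3c,0x54,0x2d,0xcf,0x94,0xcb}
#5 dst[0x15+3] := {0xa1,0xbd,0x98}
query mem[0x1d]=0x54, mem[0x11]=0xcb, mem[0x0c]=0x3c, mem[0x09]=0x39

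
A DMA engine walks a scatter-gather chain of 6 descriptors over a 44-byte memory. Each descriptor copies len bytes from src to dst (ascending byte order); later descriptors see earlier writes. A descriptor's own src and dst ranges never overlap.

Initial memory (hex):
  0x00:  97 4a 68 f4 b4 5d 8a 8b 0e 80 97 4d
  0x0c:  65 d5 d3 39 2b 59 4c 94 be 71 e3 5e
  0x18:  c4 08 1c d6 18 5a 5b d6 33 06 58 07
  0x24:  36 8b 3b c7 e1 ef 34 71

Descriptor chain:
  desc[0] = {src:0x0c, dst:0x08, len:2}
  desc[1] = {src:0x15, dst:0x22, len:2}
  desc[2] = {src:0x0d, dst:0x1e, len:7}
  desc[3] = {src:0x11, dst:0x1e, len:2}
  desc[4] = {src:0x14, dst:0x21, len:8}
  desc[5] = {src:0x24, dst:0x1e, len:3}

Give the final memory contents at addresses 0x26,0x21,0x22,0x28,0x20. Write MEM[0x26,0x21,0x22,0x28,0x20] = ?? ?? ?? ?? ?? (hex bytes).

D0: mem[0x08..0x09] <- [65 d5]
D1: mem[0x22..0x23] <- [71 e3]
D2: mem[0x1e..0x24] <- [d5 d3 39 2b 59 4c 94]
D3: mem[0x1e..0x1f] <- [59 4c]
D4: mem[0x21..0x28] <- [be 71 e3 5e c4 08 1c d6]
D5: mem[0x1e..0x20] <- [5e c4 08]
query mem[0x26]=0x08, mem[0x21]=0xbe, mem[0x22]=0x71, mem[0x28]=0xd6, mem[0x20]=0x08

MEM[0x26,0x21,0x22,0x28,0x20] = 08 be 71 d6 08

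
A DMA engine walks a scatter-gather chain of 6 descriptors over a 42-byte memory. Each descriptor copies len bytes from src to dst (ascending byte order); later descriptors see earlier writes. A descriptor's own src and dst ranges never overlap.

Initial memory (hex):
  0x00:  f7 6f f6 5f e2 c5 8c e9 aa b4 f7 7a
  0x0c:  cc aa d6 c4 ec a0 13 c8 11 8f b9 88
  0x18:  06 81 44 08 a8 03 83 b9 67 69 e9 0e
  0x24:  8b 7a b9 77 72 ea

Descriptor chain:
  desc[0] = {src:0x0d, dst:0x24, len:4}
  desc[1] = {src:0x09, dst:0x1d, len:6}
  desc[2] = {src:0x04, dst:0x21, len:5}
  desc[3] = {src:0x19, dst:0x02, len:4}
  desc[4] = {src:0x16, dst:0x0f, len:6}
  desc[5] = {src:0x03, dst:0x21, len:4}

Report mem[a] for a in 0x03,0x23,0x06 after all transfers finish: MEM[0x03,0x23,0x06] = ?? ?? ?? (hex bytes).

MEM[0x03,0x23,0x06] = 44 a8 8c

  after D0: wrote 4B at 0x24 = aad6c4ec
  after D1: wrote 6B at 0x1d = b4f77accaad6
  after D2: wrote 5B at 0x21 = e2c58ce9aa
  after D3: wrote 4B at 0x02 = 814408a8
  after D4: wrote 6B at 0x0f = b98806814408
  after D5: wrote 4B at 0x21 = 4408a88c
query mem[0x03]=0x44, mem[0x23]=0xa8, mem[0x06]=0x8c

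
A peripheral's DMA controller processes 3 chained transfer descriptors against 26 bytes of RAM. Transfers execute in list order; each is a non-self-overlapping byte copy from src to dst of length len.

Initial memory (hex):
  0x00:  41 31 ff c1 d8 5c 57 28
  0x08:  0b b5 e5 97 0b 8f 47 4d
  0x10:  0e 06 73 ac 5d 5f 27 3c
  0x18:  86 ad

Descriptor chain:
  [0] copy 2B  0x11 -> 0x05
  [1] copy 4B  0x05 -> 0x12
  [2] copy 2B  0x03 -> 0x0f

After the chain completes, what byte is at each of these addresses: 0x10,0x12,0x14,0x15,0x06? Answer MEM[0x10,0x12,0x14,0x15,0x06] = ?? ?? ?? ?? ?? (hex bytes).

MEM[0x10,0x12,0x14,0x15,0x06] = d8 06 28 0b 73

[0] 0x11->0x05 len=2 : 06 73
[1] 0x05->0x12 len=4 : 06 73 28 0b
[2] 0x03->0x0f len=2 : c1 d8
query mem[0x10]=0xd8, mem[0x12]=0x06, mem[0x14]=0x28, mem[0x15]=0x0b, mem[0x06]=0x73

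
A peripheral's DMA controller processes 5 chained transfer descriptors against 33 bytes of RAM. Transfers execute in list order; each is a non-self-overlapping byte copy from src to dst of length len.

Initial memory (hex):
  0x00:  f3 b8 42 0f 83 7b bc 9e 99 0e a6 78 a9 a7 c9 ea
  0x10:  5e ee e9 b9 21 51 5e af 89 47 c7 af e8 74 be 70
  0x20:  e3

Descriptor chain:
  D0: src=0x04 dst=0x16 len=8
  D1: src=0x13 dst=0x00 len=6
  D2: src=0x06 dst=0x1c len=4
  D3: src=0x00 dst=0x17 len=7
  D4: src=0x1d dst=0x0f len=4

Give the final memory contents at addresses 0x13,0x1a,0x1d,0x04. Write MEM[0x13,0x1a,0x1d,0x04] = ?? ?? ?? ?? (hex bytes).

  after D0: wrote 8B at 0x16 = 837bbc9e990ea678
  after D1: wrote 6B at 0x00 = b92151837bbc
  after D2: wrote 4B at 0x1c = bc9e990e
  after D3: wrote 7B at 0x17 = b92151837bbcbc
  after D4: wrote 4B at 0x0f = bc990ee3
query mem[0x13]=0xb9, mem[0x1a]=0x83, mem[0x1d]=0xbc, mem[0x04]=0x7b

MEM[0x13,0x1a,0x1d,0x04] = b9 83 bc 7b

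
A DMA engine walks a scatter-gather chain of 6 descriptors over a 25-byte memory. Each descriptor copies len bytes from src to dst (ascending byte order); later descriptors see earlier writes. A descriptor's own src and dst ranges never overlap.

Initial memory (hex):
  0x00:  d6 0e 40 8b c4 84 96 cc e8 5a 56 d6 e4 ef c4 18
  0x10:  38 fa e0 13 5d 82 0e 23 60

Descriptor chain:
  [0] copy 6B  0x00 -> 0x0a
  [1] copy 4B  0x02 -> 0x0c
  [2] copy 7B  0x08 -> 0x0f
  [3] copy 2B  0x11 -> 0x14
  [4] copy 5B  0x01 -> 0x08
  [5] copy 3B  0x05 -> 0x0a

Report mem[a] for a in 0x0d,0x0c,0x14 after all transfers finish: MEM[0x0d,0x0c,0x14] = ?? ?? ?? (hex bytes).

  after D0: wrote 6B at 0x0a = d60e408bc484
  after D1: wrote 4B at 0x0c = 408bc484
  after D2: wrote 7B at 0x0f = e85ad60e408bc4
  after D3: wrote 2B at 0x14 = d60e
  after D4: wrote 5B at 0x08 = 0e408bc484
  after D5: wrote 3B at 0x0a = 8496cc
query mem[0x0d]=0x8b, mem[0x0c]=0xcc, mem[0x14]=0xd6

MEM[0x0d,0x0c,0x14] = 8b cc d6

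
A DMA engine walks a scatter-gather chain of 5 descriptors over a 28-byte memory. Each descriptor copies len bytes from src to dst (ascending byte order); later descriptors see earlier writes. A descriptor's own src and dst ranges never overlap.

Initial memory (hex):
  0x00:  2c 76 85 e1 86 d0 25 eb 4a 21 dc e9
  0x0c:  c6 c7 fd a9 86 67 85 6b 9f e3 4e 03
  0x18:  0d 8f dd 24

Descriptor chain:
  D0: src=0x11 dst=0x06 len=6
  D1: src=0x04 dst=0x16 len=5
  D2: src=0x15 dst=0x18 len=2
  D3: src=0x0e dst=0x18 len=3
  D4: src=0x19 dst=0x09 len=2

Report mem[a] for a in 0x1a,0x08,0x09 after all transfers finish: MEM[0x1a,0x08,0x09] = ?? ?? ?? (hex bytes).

MEM[0x1a,0x08,0x09] = 86 6b a9

  after D0: wrote 6B at 0x06 = 67856b9fe34e
  after D1: wrote 5B at 0x16 = 86d067856b
  after D2: wrote 2B at 0x18 = e386
  after D3: wrote 3B at 0x18 = fda986
  after D4: wrote 2B at 0x09 = a986
query mem[0x1a]=0x86, mem[0x08]=0x6b, mem[0x09]=0xa9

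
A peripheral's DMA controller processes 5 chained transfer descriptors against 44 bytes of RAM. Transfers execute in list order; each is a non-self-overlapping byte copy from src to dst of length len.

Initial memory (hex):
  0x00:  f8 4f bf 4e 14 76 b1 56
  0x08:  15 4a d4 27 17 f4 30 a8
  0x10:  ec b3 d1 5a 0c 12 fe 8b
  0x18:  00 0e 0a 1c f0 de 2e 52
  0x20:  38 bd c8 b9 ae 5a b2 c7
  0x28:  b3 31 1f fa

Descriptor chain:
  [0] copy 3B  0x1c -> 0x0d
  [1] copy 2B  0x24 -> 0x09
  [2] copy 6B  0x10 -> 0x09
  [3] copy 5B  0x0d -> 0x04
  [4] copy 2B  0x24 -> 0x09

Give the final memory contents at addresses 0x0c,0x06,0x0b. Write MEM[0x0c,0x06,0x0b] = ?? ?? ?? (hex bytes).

MEM[0x0c,0x06,0x0b] = 5a 2e d1

  after D0: wrote 3B at 0x0d = f0de2e
  after D1: wrote 2B at 0x09 = ae5a
  after D2: wrote 6B at 0x09 = ecb3d15a0c12
  after D3: wrote 5B at 0x04 = 0c122eecb3
  after D4: wrote 2B at 0x09 = ae5a
query mem[0x0c]=0x5a, mem[0x06]=0x2e, mem[0x0b]=0xd1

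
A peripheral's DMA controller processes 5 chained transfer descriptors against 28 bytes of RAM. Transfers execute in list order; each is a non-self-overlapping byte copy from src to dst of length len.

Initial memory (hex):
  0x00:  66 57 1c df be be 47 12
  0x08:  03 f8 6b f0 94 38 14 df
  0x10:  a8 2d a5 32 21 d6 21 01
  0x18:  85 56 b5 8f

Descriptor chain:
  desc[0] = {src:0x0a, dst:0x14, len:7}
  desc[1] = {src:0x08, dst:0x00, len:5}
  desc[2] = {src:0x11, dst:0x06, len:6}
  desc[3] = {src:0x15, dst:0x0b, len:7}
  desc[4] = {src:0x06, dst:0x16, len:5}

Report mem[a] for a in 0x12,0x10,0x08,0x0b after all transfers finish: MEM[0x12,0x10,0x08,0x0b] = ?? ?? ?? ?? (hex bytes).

MEM[0x12,0x10,0x08,0x0b] = a5 a8 32 f0

  after D0: wrote 7B at 0x14 = 6bf0943814dfa8
  after D1: wrote 5B at 0x00 = 03f86bf094
  after D2: wrote 6B at 0x06 = 2da5326bf094
  after D3: wrote 7B at 0x0b = f0943814dfa88f
  after D4: wrote 5B at 0x16 = 2da5326bf0
query mem[0x12]=0xa5, mem[0x10]=0xa8, mem[0x08]=0x32, mem[0x0b]=0xf0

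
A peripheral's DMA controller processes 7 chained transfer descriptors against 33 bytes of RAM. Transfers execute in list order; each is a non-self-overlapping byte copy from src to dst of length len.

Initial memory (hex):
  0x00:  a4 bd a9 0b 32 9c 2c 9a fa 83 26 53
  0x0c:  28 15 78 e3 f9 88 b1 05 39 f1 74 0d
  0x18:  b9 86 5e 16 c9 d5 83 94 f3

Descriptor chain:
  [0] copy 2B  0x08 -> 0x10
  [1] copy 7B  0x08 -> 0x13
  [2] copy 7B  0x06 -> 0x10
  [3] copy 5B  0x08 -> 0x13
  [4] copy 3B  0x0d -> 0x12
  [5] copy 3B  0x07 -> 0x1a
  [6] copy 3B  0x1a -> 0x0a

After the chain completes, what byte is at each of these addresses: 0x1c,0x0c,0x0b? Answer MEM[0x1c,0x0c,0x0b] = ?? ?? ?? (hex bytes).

#0 dst[0x10+2] := {0xfa,0x83}
#1 dst[0x13+7] := {0xfa,0x83,0x26,0x53,0x28,0x15,0x78}
#2 dst[0x10+7] := {0x2c,0x9a,0xfa,0x83,0x26,0x53,0x28}
#3 dst[0x13+5] := {0xfa,0x83,0x26,0x53,0x28}
#4 dst[0x12+3] := {0x15,0x78,0xe3}
#5 dst[0x1a+3] := {0x9a,0xfa,0x83}
#6 dst[0x0a+3] := {0x9a,0xfa,0x83}
query mem[0x1c]=0x83, mem[0x0c]=0x83, mem[0x0b]=0xfa

MEM[0x1c,0x0c,0x0b] = 83 83 fa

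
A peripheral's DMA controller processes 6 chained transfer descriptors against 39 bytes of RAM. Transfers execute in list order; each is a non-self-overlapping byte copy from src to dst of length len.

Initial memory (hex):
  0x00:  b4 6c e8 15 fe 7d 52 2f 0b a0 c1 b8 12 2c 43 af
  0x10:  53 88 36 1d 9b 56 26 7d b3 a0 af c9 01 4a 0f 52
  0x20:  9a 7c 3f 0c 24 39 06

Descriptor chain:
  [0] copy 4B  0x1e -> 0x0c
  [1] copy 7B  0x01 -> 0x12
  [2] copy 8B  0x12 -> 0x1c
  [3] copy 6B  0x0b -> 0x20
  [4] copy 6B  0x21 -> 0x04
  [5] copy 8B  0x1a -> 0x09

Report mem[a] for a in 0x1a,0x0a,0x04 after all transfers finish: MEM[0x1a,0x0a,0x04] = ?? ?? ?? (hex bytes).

MEM[0x1a,0x0a,0x04] = af c9 0f

[0] 0x1e->0x0c len=4 : 0f 52 9a 7c
[1] 0x01->0x12 len=7 : 6c e8 15 fe 7d 52 2f
[2] 0x12->0x1c len=8 : 6c e8 15 fe 7d 52 2f a0
[3] 0x0b->0x20 len=6 : b8 0f 52 9a 7c 53
[4] 0x21->0x04 len=6 : 0f 52 9a 7c 53 06
[5] 0x1a->0x09 len=8 : af c9 6c e8 15 fe b8 0f
query mem[0x1a]=0xaf, mem[0x0a]=0xc9, mem[0x04]=0x0f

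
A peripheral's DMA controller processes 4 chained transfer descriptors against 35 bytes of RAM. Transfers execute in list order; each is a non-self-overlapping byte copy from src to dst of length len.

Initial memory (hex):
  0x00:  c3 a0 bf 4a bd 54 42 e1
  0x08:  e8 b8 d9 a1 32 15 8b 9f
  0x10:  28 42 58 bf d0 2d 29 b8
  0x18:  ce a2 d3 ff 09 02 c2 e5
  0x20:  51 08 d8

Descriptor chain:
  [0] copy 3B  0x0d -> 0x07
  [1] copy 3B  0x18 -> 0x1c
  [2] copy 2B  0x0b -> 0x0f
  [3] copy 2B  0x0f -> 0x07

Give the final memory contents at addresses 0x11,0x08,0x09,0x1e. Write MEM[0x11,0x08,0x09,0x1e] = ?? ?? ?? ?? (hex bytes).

[0] 0x0d->0x07 len=3 : 15 8b 9f
[1] 0x18->0x1c len=3 : ce a2 d3
[2] 0x0b->0x0f len=2 : a1 32
[3] 0x0f->0x07 len=2 : a1 32
query mem[0x11]=0x42, mem[0x08]=0x32, mem[0x09]=0x9f, mem[0x1e]=0xd3

MEM[0x11,0x08,0x09,0x1e] = 42 32 9f d3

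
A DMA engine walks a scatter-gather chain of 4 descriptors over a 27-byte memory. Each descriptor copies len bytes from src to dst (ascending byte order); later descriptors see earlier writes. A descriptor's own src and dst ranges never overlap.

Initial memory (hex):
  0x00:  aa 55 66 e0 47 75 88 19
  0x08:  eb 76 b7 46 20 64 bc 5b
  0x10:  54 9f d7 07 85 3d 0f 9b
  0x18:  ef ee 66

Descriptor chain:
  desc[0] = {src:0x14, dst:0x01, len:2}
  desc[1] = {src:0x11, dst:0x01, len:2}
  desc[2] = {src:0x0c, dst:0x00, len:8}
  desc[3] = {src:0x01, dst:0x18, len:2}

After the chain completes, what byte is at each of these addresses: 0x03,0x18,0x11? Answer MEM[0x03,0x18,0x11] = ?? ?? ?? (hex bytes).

MEM[0x03,0x18,0x11] = 5b 64 9f

#0 dst[0x01+2] := {0x85,0x3d}
#1 dst[0x01+2] := {0x9f,0xd7}
#2 dst[0x00+8] := {0x20,0x64,0xbc,0x5b,0x54,0x9f,0xd7,0x07}
#3 dst[0x18+2] := {0x64,0xbc}
query mem[0x03]=0x5b, mem[0x18]=0x64, mem[0x11]=0x9f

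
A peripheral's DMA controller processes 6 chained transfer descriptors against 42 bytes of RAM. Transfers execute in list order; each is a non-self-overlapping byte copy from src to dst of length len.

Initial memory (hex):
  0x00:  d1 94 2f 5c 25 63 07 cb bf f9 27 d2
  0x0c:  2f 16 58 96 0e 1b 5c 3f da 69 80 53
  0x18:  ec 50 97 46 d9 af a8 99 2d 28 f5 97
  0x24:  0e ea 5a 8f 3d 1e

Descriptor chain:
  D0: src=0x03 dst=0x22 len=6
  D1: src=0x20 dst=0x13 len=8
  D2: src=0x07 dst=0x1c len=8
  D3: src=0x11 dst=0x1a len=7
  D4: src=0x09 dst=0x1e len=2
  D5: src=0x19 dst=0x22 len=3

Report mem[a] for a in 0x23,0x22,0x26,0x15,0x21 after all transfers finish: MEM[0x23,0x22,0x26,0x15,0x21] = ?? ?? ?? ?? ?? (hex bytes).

MEM[0x23,0x22,0x26,0x15,0x21] = 1b cb cb 5c 2f

[0] 0x03->0x22 len=6 : 5c 25 63 07 cb bf
[1] 0x20->0x13 len=8 : 2d 28 5c 25 63 07 cb bf
[2] 0x07->0x1c len=8 : cb bf f9 27 d2 2f 16 58
[3] 0x11->0x1a len=7 : 1b 5c 2d 28 5c 25 63
[4] 0x09->0x1e len=2 : f9 27
[5] 0x19->0x22 len=3 : cb 1b 5c
query mem[0x23]=0x1b, mem[0x22]=0xcb, mem[0x26]=0xcb, mem[0x15]=0x5c, mem[0x21]=0x2f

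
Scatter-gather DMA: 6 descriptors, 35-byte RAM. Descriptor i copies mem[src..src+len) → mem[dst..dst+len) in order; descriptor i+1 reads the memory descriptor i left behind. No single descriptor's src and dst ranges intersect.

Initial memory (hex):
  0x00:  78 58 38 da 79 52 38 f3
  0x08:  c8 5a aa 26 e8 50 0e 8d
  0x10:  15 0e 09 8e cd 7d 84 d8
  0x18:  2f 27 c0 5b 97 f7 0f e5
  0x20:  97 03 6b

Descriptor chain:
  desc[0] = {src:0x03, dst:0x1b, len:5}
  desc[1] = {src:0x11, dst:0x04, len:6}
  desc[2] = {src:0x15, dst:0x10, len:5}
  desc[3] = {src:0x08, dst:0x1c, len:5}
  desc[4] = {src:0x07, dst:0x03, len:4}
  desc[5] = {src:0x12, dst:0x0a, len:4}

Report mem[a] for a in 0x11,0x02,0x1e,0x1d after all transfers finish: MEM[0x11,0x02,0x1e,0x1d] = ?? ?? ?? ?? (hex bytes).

MEM[0x11,0x02,0x1e,0x1d] = 84 38 aa 84

[0] 0x03->0x1b len=5 : da 79 52 38 f3
[1] 0x11->0x04 len=6 : 0e 09 8e cd 7d 84
[2] 0x15->0x10 len=5 : 7d 84 d8 2f 27
[3] 0x08->0x1c len=5 : 7d 84 aa 26 e8
[4] 0x07->0x03 len=4 : cd 7d 84 aa
[5] 0x12->0x0a len=4 : d8 2f 27 7d
query mem[0x11]=0x84, mem[0x02]=0x38, mem[0x1e]=0xaa, mem[0x1d]=0x84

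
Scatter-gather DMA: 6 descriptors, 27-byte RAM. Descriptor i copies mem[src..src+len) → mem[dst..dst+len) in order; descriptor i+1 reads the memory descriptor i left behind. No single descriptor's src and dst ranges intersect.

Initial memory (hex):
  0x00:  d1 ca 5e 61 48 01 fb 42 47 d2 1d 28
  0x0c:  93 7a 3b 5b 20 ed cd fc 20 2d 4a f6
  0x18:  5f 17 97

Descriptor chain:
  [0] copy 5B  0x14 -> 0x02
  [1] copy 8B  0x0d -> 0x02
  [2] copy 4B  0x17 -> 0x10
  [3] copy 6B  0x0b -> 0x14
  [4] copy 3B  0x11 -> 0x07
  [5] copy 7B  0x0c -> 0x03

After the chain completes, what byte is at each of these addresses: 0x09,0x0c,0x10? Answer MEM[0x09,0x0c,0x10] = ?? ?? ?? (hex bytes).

#0 dst[0x02+5] := {0x20,0x2d,0x4a,0xf6,0x5f}
#1 dst[0x02+8] := {0x7a,0x3b,0x5b,0x20,0xed,0xcd,0xfc,0x20}
#2 dst[0x10+4] := {0xf6,0x5f,0x17,0x97}
#3 dst[0x14+6] := {0x28,0x93,0x7a,0x3b,0x5b,0xf6}
#4 dst[0x07+3] := {0x5f,0x17,0x97}
#5 dst[0x03+7] := {0x93,0x7a,0x3b,0x5b,0xf6,0x5f,0x17}
query mem[0x09]=0x17, mem[0x0c]=0x93, mem[0x10]=0xf6

MEM[0x09,0x0c,0x10] = 17 93 f6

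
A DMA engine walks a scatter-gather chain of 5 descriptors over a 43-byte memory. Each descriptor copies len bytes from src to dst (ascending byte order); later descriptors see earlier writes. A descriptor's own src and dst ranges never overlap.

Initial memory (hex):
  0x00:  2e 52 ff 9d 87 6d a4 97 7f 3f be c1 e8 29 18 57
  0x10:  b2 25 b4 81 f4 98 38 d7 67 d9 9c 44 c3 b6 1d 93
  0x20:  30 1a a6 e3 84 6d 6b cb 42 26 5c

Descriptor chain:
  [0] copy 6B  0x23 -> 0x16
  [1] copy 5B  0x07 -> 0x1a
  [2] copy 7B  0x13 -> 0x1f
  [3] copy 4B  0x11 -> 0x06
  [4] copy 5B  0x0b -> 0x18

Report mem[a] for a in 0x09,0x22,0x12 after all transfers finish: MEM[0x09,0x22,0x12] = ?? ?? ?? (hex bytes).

D0: mem[0x16..0x1b] <- [e3 84 6d 6b cb 42]
D1: mem[0x1a..0x1e] <- [97 7f 3f be c1]
D2: mem[0x1f..0x25] <- [81 f4 98 e3 84 6d 6b]
D3: mem[0x06..0x09] <- [25 b4 81 f4]
D4: mem[0x18..0x1c] <- [c1 e8 29 18 57]
query mem[0x09]=0xf4, mem[0x22]=0xe3, mem[0x12]=0xb4

MEM[0x09,0x22,0x12] = f4 e3 b4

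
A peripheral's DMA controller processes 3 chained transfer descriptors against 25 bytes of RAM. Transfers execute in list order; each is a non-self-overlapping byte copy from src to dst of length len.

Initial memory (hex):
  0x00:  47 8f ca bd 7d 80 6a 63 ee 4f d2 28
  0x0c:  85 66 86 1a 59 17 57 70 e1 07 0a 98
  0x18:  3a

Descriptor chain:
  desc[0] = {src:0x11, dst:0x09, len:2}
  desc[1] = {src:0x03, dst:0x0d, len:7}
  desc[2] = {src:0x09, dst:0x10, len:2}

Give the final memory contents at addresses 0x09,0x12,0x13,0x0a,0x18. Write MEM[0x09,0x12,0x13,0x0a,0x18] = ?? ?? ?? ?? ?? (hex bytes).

  after D0: wrote 2B at 0x09 = 1757
  after D1: wrote 7B at 0x0d = bd7d806a63ee17
  after D2: wrote 2B at 0x10 = 1757
query mem[0x09]=0x17, mem[0x12]=0xee, mem[0x13]=0x17, mem[0x0a]=0x57, mem[0x18]=0x3a

MEM[0x09,0x12,0x13,0x0a,0x18] = 17 ee 17 57 3a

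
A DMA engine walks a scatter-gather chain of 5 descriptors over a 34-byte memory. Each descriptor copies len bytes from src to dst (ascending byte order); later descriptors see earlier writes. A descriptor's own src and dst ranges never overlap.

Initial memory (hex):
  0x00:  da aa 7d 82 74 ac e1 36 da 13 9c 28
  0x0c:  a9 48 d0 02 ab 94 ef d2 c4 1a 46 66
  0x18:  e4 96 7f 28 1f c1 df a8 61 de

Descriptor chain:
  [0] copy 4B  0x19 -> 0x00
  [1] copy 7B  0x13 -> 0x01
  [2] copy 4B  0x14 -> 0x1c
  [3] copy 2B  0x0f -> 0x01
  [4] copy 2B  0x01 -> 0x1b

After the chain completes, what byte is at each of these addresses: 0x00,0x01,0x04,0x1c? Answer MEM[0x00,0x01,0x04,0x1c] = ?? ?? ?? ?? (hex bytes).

  after D0: wrote 4B at 0x00 = 967f281f
  after D1: wrote 7B at 0x01 = d2c41a4666e496
  after D2: wrote 4B at 0x1c = c41a4666
  after D3: wrote 2B at 0x01 = 02ab
  after D4: wrote 2B at 0x1b = 02ab
query mem[0x00]=0x96, mem[0x01]=0x02, mem[0x04]=0x46, mem[0x1c]=0xab

MEM[0x00,0x01,0x04,0x1c] = 96 02 46 ab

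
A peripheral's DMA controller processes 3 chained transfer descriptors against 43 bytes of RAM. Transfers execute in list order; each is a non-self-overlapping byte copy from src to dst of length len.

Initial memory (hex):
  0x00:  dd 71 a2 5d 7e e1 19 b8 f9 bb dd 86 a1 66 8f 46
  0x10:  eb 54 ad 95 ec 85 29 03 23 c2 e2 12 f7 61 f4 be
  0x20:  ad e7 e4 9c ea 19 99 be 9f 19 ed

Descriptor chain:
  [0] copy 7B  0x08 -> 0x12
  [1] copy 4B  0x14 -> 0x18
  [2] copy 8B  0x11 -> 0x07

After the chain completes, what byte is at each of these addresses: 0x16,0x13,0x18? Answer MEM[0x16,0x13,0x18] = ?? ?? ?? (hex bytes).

MEM[0x16,0x13,0x18] = a1 bb dd

D0: mem[0x12..0x18] <- [f9 bb dd 86 a1 66 8f]
D1: mem[0x18..0x1b] <- [dd 86 a1 66]
D2: mem[0x07..0x0e] <- [54 f9 bb dd 86 a1 66 dd]
query mem[0x16]=0xa1, mem[0x13]=0xbb, mem[0x18]=0xdd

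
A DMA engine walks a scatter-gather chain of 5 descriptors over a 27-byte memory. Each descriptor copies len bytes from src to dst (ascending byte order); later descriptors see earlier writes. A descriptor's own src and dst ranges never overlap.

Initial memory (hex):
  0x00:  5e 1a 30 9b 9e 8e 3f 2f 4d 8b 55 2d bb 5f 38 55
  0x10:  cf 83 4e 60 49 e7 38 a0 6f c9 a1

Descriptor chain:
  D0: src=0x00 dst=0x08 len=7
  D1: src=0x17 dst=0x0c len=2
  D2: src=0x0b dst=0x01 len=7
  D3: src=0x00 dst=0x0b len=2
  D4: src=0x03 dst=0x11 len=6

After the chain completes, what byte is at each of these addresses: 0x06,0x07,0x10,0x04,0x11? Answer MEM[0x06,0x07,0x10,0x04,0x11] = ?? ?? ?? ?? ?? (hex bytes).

MEM[0x06,0x07,0x10,0x04,0x11] = cf 83 cf 3f 6f

[0] 0x00->0x08 len=7 : 5e 1a 30 9b 9e 8e 3f
[1] 0x17->0x0c len=2 : a0 6f
[2] 0x0b->0x01 len=7 : 9b a0 6f 3f 55 cf 83
[3] 0x00->0x0b len=2 : 5e 9b
[4] 0x03->0x11 len=6 : 6f 3f 55 cf 83 5e
query mem[0x06]=0xcf, mem[0x07]=0x83, mem[0x10]=0xcf, mem[0x04]=0x3f, mem[0x11]=0x6f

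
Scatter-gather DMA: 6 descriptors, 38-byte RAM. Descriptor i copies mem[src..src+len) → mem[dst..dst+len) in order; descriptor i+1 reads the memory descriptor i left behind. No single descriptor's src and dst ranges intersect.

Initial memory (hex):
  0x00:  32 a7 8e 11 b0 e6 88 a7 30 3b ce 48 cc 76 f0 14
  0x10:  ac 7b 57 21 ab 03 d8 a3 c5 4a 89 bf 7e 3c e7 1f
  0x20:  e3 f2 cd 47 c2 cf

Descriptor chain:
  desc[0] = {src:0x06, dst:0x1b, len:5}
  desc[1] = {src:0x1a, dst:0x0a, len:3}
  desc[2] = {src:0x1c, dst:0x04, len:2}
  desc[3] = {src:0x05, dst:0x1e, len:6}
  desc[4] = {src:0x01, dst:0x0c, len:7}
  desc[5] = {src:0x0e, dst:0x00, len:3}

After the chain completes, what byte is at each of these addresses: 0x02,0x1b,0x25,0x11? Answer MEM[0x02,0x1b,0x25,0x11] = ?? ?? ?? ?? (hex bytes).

MEM[0x02,0x1b,0x25,0x11] = 30 88 cf 88

#0 dst[0x1b+5] := {0x88,0xa7,0x30,0x3b,0xce}
#1 dst[0x0a+3] := {0x89,0x88,0xa7}
#2 dst[0x04+2] := {0xa7,0x30}
#3 dst[0x1e+6] := {0x30,0x88,0xa7,0x30,0x3b,0x89}
#4 dst[0x0c+7] := {0xa7,0x8e,0x11,0xa7,0x30,0x88,0xa7}
#5 dst[0x00+3] := {0x11,0xa7,0x30}
query mem[0x02]=0x30, mem[0x1b]=0x88, mem[0x25]=0xcf, mem[0x11]=0x88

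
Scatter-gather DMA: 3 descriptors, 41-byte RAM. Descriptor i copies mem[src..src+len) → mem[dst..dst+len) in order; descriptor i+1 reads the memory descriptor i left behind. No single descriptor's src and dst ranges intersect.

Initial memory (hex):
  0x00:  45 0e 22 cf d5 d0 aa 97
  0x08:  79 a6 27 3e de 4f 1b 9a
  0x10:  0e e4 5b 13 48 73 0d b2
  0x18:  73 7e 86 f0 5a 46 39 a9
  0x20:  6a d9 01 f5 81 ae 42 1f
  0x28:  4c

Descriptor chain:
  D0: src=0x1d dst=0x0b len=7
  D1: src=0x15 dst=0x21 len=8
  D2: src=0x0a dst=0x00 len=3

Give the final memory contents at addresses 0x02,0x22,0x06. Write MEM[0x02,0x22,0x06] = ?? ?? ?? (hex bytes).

MEM[0x02,0x22,0x06] = 39 0d aa

#0 dst[0x0b+7] := {0x46,0x39,0xa9,0x6a,0xd9,0x01,0xf5}
#1 dst[0x21+8] := {0x73,0x0d,0xb2,0x73,0x7e,0x86,0xf0,0x5a}
#2 dst[0x00+3] := {0x27,0x46,0x39}
query mem[0x02]=0x39, mem[0x22]=0x0d, mem[0x06]=0xaa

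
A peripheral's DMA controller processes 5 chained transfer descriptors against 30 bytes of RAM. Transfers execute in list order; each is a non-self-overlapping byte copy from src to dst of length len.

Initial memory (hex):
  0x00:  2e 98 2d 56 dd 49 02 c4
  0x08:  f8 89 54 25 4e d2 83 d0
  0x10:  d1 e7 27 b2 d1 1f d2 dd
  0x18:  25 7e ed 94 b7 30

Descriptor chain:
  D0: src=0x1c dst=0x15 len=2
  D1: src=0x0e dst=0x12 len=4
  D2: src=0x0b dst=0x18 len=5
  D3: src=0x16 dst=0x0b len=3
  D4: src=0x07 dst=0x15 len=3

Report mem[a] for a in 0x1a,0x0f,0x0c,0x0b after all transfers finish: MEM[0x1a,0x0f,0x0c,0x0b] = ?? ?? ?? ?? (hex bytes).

MEM[0x1a,0x0f,0x0c,0x0b] = d2 d0 dd 30

D0: mem[0x15..0x16] <- [b7 30]
D1: mem[0x12..0x15] <- [83 d0 d1 e7]
D2: mem[0x18..0x1c] <- [25 4e d2 83 d0]
D3: mem[0x0b..0x0d] <- [30 dd 25]
D4: mem[0x15..0x17] <- [c4 f8 89]
query mem[0x1a]=0xd2, mem[0x0f]=0xd0, mem[0x0c]=0xdd, mem[0x0b]=0x30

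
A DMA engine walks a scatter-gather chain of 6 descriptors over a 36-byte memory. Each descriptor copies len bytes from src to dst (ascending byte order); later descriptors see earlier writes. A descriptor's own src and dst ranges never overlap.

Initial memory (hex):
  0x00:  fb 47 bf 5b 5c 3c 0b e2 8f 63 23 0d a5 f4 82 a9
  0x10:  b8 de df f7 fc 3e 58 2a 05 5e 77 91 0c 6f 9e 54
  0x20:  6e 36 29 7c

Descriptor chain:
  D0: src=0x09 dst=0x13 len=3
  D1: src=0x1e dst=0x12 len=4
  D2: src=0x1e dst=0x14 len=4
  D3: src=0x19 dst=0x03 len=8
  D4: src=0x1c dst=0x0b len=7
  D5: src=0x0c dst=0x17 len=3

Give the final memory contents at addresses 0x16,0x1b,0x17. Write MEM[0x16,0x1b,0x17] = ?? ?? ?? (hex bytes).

[0] 0x09->0x13 len=3 : 63 23 0d
[1] 0x1e->0x12 len=4 : 9e 54 6e 36
[2] 0x1e->0x14 len=4 : 9e 54 6e 36
[3] 0x19->0x03 len=8 : 5e 77 91 0c 6f 9e 54 6e
[4] 0x1c->0x0b len=7 : 0c 6f 9e 54 6e 36 29
[5] 0x0c->0x17 len=3 : 6f 9e 54
query mem[0x16]=0x6e, mem[0x1b]=0x91, mem[0x17]=0x6f

MEM[0x16,0x1b,0x17] = 6e 91 6f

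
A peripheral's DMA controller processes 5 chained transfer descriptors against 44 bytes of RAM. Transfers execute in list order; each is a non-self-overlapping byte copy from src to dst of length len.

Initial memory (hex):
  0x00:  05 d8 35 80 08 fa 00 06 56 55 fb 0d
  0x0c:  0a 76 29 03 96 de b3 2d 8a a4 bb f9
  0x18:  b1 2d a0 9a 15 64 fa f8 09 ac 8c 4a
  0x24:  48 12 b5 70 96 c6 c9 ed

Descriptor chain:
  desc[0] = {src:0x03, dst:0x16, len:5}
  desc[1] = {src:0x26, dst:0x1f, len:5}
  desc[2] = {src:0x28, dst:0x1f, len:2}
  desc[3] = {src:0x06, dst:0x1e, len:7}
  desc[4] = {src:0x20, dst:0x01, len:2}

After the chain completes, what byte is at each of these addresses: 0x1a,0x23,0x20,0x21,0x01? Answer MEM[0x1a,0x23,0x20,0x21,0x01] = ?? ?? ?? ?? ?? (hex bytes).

  after D0: wrote 5B at 0x16 = 8008fa0006
  after D1: wrote 5B at 0x1f = b57096c6c9
  after D2: wrote 2B at 0x1f = 96c6
  after D3: wrote 7B at 0x1e = 00065655fb0d0a
  after D4: wrote 2B at 0x01 = 5655
query mem[0x1a]=0x06, mem[0x23]=0x0d, mem[0x20]=0x56, mem[0x21]=0x55, mem[0x01]=0x56

MEM[0x1a,0x23,0x20,0x21,0x01] = 06 0d 56 55 56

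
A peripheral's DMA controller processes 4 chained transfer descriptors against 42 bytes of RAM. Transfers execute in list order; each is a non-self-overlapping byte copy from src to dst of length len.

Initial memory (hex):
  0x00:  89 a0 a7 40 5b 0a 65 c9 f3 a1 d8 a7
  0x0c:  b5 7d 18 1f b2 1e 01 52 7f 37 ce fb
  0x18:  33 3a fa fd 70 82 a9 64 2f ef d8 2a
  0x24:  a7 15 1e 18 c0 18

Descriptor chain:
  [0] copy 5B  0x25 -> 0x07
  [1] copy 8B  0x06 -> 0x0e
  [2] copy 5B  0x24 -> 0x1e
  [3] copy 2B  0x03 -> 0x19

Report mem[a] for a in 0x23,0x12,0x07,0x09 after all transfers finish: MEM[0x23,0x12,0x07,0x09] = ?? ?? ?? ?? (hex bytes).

MEM[0x23,0x12,0x07,0x09] = 2a c0 15 18

D0: mem[0x07..0x0b] <- [15 1e 18 c0 18]
D1: mem[0x0e..0x15] <- [65 15 1e 18 c0 18 b5 7d]
D2: mem[0x1e..0x22] <- [a7 15 1e 18 c0]
D3: mem[0x19..0x1a] <- [40 5b]
query mem[0x23]=0x2a, mem[0x12]=0xc0, mem[0x07]=0x15, mem[0x09]=0x18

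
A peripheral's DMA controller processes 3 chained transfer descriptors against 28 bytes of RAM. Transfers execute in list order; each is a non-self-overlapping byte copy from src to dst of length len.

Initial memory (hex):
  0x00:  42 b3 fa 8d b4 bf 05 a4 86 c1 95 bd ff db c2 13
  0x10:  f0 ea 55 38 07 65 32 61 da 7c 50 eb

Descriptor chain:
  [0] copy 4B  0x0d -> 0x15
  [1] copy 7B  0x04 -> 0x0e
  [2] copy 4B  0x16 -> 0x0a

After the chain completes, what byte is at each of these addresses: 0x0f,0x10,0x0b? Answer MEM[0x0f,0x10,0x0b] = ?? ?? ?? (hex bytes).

MEM[0x0f,0x10,0x0b] = bf 05 13

  after D0: wrote 4B at 0x15 = dbc213f0
  after D1: wrote 7B at 0x0e = b4bf05a486c195
  after D2: wrote 4B at 0x0a = c213f07c
query mem[0x0f]=0xbf, mem[0x10]=0x05, mem[0x0b]=0x13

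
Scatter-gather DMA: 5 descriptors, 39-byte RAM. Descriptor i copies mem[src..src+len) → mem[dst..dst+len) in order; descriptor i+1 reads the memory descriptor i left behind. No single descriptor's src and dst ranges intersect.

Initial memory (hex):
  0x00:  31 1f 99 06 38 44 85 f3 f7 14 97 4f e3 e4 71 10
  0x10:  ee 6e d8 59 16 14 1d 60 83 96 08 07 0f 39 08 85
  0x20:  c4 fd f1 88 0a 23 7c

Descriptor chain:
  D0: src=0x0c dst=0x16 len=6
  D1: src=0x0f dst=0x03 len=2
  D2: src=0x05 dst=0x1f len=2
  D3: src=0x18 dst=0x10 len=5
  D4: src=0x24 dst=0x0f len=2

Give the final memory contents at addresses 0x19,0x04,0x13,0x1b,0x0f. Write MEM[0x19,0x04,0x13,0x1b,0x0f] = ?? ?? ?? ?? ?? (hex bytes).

[0] 0x0c->0x16 len=6 : e3 e4 71 10 ee 6e
[1] 0x0f->0x03 len=2 : 10 ee
[2] 0x05->0x1f len=2 : 44 85
[3] 0x18->0x10 len=5 : 71 10 ee 6e 0f
[4] 0x24->0x0f len=2 : 0a 23
query mem[0x19]=0x10, mem[0x04]=0xee, mem[0x13]=0x6e, mem[0x1b]=0x6e, mem[0x0f]=0x0a

MEM[0x19,0x04,0x13,0x1b,0x0f] = 10 ee 6e 6e 0a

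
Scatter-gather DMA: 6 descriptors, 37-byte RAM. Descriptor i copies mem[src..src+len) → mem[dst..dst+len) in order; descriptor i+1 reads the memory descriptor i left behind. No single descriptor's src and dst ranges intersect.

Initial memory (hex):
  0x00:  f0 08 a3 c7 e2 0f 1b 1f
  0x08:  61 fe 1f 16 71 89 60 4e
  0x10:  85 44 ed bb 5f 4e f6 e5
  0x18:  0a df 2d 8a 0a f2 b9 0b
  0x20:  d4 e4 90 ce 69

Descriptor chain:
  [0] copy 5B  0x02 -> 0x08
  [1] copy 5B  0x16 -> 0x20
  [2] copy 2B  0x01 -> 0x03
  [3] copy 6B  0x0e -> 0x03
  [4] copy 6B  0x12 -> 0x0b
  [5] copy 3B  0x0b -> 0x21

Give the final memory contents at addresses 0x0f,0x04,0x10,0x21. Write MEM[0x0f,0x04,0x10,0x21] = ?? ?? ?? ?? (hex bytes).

#0 dst[0x08+5] := {0xa3,0xc7,0xe2,0x0f,0x1b}
#1 dst[0x20+5] := {0xf6,0xe5,0x0a,0xdf,0x2d}
#2 dst[0x03+2] := {0x08,0xa3}
#3 dst[0x03+6] := {0x60,0x4e,0x85,0x44,0xed,0xbb}
#4 dst[0x0b+6] := {0xed,0xbb,0x5f,0x4e,0xf6,0xe5}
#5 dst[0x21+3] := {0xed,0xbb,0x5f}
query mem[0x0f]=0xf6, mem[0x04]=0x4e, mem[0x10]=0xe5, mem[0x21]=0xed

MEM[0x0f,0x04,0x10,0x21] = f6 4e e5 ed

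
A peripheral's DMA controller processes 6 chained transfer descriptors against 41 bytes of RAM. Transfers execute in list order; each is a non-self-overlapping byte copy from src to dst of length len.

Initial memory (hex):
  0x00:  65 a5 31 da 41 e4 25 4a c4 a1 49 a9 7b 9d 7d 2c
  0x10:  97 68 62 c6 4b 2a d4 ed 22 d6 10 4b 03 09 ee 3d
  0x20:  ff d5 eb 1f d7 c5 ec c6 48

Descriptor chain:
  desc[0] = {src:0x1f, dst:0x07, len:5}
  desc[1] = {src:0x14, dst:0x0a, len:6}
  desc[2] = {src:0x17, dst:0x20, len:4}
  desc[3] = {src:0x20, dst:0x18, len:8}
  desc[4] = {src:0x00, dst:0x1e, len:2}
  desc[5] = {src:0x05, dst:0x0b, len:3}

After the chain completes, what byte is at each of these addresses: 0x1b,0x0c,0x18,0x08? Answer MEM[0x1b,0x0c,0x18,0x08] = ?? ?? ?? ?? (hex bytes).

D0: mem[0x07..0x0b] <- [3d ff d5 eb 1f]
D1: mem[0x0a..0x0f] <- [4b 2a d4 ed 22 d6]
D2: mem[0x20..0x23] <- [ed 22 d6 10]
D3: mem[0x18..0x1f] <- [ed 22 d6 10 d7 c5 ec c6]
D4: mem[0x1e..0x1f] <- [65 a5]
D5: mem[0x0b..0x0d] <- [e4 25 3d]
query mem[0x1b]=0x10, mem[0x0c]=0x25, mem[0x18]=0xed, mem[0x08]=0xff

MEM[0x1b,0x0c,0x18,0x08] = 10 25 ed ff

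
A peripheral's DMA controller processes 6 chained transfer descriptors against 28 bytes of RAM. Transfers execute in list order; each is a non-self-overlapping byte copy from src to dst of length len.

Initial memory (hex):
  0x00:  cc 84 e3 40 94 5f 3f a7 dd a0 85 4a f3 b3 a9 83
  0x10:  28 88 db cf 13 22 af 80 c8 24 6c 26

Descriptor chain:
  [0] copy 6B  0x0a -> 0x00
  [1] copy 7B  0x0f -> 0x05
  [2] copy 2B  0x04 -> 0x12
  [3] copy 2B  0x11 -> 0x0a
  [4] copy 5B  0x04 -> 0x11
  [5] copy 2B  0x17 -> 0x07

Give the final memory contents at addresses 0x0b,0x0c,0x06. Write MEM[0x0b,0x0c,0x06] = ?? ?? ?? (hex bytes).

MEM[0x0b,0x0c,0x06] = a9 f3 28

  after D0: wrote 6B at 0x00 = 854af3b3a983
  after D1: wrote 7B at 0x05 = 832888dbcf1322
  after D2: wrote 2B at 0x12 = a983
  after D3: wrote 2B at 0x0a = 88a9
  after D4: wrote 5B at 0x11 = a9832888db
  after D5: wrote 2B at 0x07 = 80c8
query mem[0x0b]=0xa9, mem[0x0c]=0xf3, mem[0x06]=0x28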